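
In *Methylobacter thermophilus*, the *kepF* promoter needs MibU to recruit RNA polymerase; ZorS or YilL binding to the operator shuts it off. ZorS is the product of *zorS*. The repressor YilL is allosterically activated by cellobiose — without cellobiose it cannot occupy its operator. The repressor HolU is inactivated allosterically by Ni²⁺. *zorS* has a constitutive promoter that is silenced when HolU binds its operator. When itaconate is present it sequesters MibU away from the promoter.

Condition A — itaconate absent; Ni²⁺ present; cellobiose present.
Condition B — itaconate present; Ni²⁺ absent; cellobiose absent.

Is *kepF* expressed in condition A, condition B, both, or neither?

neither

Condition A:
Itaconate is absent, so MibU is active.
Ni²⁺ is present, so HolU is inactive.
With no repressor bound, *zorS* is transcribed.
So ZorS is produced and active.
Cellobiose is present, so YilL is active.
With repressor ZorS bound, *kepF* is not transcribed.
→ *kepF* is OFF in A.
Condition B:
Itaconate is present, so MibU is inactive.
Ni²⁺ is absent, so HolU is active.
With repressor HolU bound, *zorS* is not transcribed.
So ZorS is not produced.
Cellobiose is absent, so YilL is inactive.
Required activator MibU is absent, so *kepF* is not transcribed.
→ *kepF* is OFF in B.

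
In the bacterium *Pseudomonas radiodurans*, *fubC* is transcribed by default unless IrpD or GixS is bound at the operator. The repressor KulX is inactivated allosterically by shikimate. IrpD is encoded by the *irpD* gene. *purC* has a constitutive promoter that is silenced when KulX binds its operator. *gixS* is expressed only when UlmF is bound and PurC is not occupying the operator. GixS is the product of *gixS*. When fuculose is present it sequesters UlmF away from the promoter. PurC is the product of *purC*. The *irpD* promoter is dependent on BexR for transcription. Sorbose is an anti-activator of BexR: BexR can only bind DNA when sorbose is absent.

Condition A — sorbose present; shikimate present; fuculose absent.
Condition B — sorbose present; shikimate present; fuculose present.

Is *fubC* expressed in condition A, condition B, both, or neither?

Condition A:
Sorbose is present, so BexR is inactive.
Required activator BexR is absent, so *irpD* is not transcribed.
So IrpD is not produced.
Shikimate is present, so KulX is inactive.
With no repressor bound, *purC* is transcribed.
So PurC is produced and active.
Fuculose is absent, so UlmF is active.
With repressor PurC bound, *gixS* is not transcribed.
So GixS is not produced.
With no repressor bound, *fubC* is transcribed.
→ *fubC* is ON in A.
Condition B:
Sorbose is present, so BexR is inactive.
Required activator BexR is absent, so *irpD* is not transcribed.
So IrpD is not produced.
Shikimate is present, so KulX is inactive.
With no repressor bound, *purC* is transcribed.
So PurC is produced and active.
Fuculose is present, so UlmF is inactive.
With repressor PurC bound, *gixS* is not transcribed.
So GixS is not produced.
With no repressor bound, *fubC* is transcribed.
→ *fubC* is ON in B.

both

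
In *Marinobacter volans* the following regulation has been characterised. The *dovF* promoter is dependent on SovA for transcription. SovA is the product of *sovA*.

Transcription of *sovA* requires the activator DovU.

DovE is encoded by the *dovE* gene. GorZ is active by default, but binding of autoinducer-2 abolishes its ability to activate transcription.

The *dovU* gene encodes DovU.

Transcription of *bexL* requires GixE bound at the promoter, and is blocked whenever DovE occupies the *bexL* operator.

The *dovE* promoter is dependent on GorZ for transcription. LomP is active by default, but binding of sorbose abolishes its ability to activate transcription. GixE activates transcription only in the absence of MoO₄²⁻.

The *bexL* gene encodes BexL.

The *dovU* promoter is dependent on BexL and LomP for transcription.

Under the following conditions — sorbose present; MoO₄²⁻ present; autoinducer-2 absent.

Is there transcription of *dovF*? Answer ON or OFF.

OFF

Autoinducer-2 is absent, so GorZ is active.
No repressor is bound and GorZ is active, so *dovE* is transcribed.
So DovE is produced and active.
MoO₄²⁻ is present, so GixE is inactive.
With repressor DovE bound, *bexL* is not transcribed.
So BexL is not produced.
Sorbose is present, so LomP is inactive.
Required activator BexL is absent, so *dovU* is not transcribed.
So DovU is not produced.
Required activator DovU is absent, so *sovA* is not transcribed.
So SovA is not produced.
Required activator SovA is absent, so *dovF* is not transcribed.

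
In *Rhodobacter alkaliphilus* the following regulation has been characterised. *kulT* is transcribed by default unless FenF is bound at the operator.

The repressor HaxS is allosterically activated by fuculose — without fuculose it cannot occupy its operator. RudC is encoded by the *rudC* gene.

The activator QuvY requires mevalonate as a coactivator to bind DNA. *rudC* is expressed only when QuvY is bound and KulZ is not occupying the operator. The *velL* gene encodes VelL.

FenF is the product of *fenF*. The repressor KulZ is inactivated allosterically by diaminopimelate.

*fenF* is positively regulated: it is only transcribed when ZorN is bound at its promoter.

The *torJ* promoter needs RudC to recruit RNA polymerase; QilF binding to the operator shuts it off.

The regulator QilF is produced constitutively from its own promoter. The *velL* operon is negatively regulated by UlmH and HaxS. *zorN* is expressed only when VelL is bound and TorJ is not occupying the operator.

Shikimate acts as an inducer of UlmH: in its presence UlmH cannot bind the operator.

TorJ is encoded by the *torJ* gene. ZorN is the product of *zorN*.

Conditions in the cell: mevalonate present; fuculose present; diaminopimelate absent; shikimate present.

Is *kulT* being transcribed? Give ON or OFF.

Mevalonate is present, so QuvY is active.
Diaminopimelate is absent, so KulZ is active.
With repressor KulZ bound, *rudC* is not transcribed.
So RudC is not produced.
QilF is produced constitutively and is active.
With repressor QilF bound, *torJ* is not transcribed.
So TorJ is not produced.
Shikimate is present, so UlmH is inactive.
Fuculose is present, so HaxS is active.
With repressor HaxS bound, *velL* is not transcribed.
So VelL is not produced.
Required activator VelL is absent, so *zorN* is not transcribed.
So ZorN is not produced.
Required activator ZorN is absent, so *fenF* is not transcribed.
So FenF is not produced.
With no repressor bound, *kulT* is transcribed.

ON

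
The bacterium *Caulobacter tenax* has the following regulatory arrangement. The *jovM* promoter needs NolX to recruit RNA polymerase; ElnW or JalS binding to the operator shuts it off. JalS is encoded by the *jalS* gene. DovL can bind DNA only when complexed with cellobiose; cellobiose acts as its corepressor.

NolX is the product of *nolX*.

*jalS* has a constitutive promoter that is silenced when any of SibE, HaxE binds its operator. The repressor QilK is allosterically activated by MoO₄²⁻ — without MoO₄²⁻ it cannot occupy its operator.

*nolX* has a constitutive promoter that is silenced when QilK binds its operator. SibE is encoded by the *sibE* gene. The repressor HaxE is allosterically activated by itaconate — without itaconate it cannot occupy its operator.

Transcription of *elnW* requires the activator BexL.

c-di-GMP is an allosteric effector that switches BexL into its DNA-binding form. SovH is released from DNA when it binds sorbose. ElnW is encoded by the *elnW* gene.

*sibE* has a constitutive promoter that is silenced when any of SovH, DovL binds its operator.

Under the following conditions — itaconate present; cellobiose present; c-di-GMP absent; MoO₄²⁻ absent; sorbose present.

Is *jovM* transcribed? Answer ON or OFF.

MoO₄²⁻ is absent, so QilK is inactive.
With no repressor bound, *nolX* is transcribed.
So NolX is produced and active.
c-di-GMP is absent, so BexL is inactive.
Required activator BexL is absent, so *elnW* is not transcribed.
So ElnW is not produced.
Sorbose is present, so SovH is inactive.
Cellobiose is present, so DovL is active.
With repressor DovL bound, *sibE* is not transcribed.
So SibE is not produced.
Itaconate is present, so HaxE is active.
With repressor HaxE bound, *jalS* is not transcribed.
So JalS is not produced.
No repressor is bound and NolX is active, so *jovM* is transcribed.

ON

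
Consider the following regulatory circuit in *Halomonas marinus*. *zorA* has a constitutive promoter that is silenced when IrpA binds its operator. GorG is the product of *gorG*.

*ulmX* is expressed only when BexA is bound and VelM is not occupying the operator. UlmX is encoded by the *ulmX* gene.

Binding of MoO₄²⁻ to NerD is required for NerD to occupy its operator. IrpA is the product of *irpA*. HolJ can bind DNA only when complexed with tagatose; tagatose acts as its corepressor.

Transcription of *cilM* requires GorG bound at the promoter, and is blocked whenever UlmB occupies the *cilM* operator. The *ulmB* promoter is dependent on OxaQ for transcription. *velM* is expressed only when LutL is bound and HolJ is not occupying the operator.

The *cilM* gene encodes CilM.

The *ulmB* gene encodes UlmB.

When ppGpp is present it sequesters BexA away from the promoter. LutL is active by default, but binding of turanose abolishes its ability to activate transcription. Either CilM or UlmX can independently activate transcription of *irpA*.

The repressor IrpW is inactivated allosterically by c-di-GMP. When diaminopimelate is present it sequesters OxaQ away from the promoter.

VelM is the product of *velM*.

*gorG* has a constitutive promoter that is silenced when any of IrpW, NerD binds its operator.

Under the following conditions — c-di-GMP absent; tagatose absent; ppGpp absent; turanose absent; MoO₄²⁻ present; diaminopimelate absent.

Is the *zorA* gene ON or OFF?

ON

Diaminopimelate is absent, so OxaQ is active.
No repressor is bound and OxaQ is active, so *ulmB* is transcribed.
So UlmB is produced and active.
c-di-GMP is absent, so IrpW is active.
MoO₄²⁻ is present, so NerD is active.
With repressor IrpW bound, *gorG* is not transcribed.
So GorG is not produced.
With repressor UlmB bound, *cilM* is not transcribed.
So CilM is not produced.
ppGpp is absent, so BexA is active.
Turanose is absent, so LutL is active.
Tagatose is absent, so HolJ is inactive.
No repressor is bound and LutL is active, so *velM* is transcribed.
So VelM is produced and active.
With repressor VelM bound, *ulmX* is not transcribed.
So UlmX is not produced.
No activator is available at the *irpA* promoter, so *irpA* is not transcribed.
So IrpA is not produced.
With no repressor bound, *zorA* is transcribed.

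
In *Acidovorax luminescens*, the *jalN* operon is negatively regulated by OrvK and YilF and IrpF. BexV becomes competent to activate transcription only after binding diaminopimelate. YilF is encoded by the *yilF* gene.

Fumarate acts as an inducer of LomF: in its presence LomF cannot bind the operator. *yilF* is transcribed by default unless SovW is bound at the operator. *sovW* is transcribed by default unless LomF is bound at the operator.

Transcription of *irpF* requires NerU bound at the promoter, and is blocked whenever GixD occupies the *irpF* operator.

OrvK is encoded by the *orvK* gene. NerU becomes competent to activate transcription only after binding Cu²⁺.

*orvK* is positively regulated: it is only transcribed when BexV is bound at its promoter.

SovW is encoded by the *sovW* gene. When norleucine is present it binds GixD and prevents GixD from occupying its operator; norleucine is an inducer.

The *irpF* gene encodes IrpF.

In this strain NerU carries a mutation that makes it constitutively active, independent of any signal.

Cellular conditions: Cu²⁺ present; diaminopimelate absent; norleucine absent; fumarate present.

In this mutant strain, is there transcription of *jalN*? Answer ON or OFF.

ON

Diaminopimelate is absent, so BexV is inactive.
Required activator BexV is absent, so *orvK* is not transcribed.
So OrvK is not produced.
Fumarate is present, so LomF is inactive.
With no repressor bound, *sovW* is transcribed.
So SovW is produced and active.
With repressor SovW bound, *yilF* is not transcribed.
So YilF is not produced.
Norleucine is absent, so GixD is active.
NerU is constitutively active in this strain.
With repressor GixD bound, *irpF* is not transcribed.
So IrpF is not produced.
With no repressor bound, *jalN* is transcribed.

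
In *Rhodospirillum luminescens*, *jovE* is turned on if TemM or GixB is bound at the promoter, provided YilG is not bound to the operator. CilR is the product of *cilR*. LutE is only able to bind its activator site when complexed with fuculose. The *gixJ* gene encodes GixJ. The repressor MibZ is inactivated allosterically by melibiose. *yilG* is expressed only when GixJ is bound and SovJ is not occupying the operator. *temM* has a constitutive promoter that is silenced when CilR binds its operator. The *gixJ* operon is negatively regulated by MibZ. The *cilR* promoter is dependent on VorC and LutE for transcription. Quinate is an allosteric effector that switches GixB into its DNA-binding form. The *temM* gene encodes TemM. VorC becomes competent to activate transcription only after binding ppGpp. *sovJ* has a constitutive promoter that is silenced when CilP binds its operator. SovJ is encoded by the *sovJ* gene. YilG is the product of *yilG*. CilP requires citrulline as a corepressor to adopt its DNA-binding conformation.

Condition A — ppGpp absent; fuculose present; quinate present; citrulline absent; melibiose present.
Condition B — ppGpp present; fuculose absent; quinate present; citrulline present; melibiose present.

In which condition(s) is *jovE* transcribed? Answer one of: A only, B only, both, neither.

Condition A:
ppGpp is absent, so VorC is inactive.
Fuculose is present, so LutE is active.
Required activator VorC is absent, so *cilR* is not transcribed.
So CilR is not produced.
With no repressor bound, *temM* is transcribed.
So TemM is produced and active.
Quinate is present, so GixB is active.
Citrulline is absent, so CilP is inactive.
With no repressor bound, *sovJ* is transcribed.
So SovJ is produced and active.
Melibiose is present, so MibZ is inactive.
With no repressor bound, *gixJ* is transcribed.
So GixJ is produced and active.
With repressor SovJ bound, *yilG* is not transcribed.
So YilG is not produced.
Activator TemM is present, so *jovE* is transcribed.
→ *jovE* is ON in A.
Condition B:
ppGpp is present, so VorC is active.
Fuculose is absent, so LutE is inactive.
Required activator LutE is absent, so *cilR* is not transcribed.
So CilR is not produced.
With no repressor bound, *temM* is transcribed.
So TemM is produced and active.
Quinate is present, so GixB is active.
Citrulline is present, so CilP is active.
With repressor CilP bound, *sovJ* is not transcribed.
So SovJ is not produced.
Melibiose is present, so MibZ is inactive.
With no repressor bound, *gixJ* is transcribed.
So GixJ is produced and active.
No repressor is bound and GixJ is active, so *yilG* is transcribed.
So YilG is produced and active.
With repressor YilG bound, *jovE* is not transcribed.
→ *jovE* is OFF in B.

A only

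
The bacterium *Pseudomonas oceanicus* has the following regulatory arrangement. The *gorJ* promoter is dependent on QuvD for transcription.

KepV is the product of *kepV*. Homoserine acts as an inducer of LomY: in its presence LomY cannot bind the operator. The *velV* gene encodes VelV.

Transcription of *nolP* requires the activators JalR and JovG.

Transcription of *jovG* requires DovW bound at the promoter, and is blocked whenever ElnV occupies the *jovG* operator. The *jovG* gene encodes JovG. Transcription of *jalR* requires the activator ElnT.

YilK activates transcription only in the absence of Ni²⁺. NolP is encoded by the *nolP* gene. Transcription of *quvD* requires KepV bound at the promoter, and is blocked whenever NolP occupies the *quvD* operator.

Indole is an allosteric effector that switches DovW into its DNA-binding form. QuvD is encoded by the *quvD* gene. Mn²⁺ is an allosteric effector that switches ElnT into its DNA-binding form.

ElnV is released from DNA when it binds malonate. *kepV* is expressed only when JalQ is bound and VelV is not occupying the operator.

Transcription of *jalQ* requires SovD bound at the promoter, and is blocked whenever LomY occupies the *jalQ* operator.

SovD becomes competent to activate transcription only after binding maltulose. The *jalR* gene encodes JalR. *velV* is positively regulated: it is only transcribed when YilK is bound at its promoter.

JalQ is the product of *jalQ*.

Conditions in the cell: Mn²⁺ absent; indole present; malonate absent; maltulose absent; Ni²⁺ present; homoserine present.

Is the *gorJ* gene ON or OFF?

Mn²⁺ is absent, so ElnT is inactive.
Required activator ElnT is absent, so *jalR* is not transcribed.
So JalR is not produced.
Malonate is absent, so ElnV is active.
Indole is present, so DovW is active.
With repressor ElnV bound, *jovG* is not transcribed.
So JovG is not produced.
Required activator JalR is absent, so *nolP* is not transcribed.
So NolP is not produced.
Ni²⁺ is present, so YilK is inactive.
Required activator YilK is absent, so *velV* is not transcribed.
So VelV is not produced.
Maltulose is absent, so SovD is inactive.
Homoserine is present, so LomY is inactive.
Required activator SovD is absent, so *jalQ* is not transcribed.
So JalQ is not produced.
Required activator JalQ is absent, so *kepV* is not transcribed.
So KepV is not produced.
Required activator KepV is absent, so *quvD* is not transcribed.
So QuvD is not produced.
Required activator QuvD is absent, so *gorJ* is not transcribed.

OFF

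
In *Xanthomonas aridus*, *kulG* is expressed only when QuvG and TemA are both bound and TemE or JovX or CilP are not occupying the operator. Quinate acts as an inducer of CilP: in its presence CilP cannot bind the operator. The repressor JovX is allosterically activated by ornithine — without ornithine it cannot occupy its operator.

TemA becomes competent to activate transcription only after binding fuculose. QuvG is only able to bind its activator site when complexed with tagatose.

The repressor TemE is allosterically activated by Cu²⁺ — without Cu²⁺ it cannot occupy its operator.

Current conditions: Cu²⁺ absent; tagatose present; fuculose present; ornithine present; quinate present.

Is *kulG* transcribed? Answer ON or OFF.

OFF

Tagatose is present, so QuvG is active.
Fuculose is present, so TemA is active.
Cu²⁺ is absent, so TemE is inactive.
Ornithine is present, so JovX is active.
Quinate is present, so CilP is inactive.
With repressor JovX bound, *kulG* is not transcribed.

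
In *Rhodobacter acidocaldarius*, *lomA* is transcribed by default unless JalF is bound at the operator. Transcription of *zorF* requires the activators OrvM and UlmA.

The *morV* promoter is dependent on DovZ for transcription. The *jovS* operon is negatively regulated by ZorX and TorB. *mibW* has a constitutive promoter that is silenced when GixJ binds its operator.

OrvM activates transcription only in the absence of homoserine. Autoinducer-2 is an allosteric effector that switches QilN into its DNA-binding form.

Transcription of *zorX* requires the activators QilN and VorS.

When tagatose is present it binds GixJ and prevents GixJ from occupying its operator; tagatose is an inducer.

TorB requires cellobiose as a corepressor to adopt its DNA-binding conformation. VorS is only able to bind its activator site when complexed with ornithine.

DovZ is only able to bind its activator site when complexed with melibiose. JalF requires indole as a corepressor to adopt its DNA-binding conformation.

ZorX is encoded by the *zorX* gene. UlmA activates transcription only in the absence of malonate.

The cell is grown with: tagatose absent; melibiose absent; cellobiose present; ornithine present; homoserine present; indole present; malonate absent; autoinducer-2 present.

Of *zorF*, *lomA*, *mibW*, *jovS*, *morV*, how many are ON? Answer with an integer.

Homoserine is present, so OrvM is inactive.
Malonate is absent, so UlmA is active.
Required activator OrvM is absent, so *zorF* is not transcribed.
→ *zorF* is OFF.
Indole is present, so JalF is active.
With repressor JalF bound, *lomA* is not transcribed.
→ *lomA* is OFF.
Tagatose is absent, so GixJ is active.
With repressor GixJ bound, *mibW* is not transcribed.
→ *mibW* is OFF.
Autoinducer-2 is present, so QilN is active.
Ornithine is present, so VorS is active.
No repressor is bound and QilN and VorS are active, so *zorX* is transcribed.
So ZorX is produced and active.
Cellobiose is present, so TorB is active.
With repressor ZorX bound, *jovS* is not transcribed.
→ *jovS* is OFF.
Melibiose is absent, so DovZ is inactive.
Required activator DovZ is absent, so *morV* is not transcribed.
→ *morV* is OFF.
0 of the 5 genes are transcribed.

0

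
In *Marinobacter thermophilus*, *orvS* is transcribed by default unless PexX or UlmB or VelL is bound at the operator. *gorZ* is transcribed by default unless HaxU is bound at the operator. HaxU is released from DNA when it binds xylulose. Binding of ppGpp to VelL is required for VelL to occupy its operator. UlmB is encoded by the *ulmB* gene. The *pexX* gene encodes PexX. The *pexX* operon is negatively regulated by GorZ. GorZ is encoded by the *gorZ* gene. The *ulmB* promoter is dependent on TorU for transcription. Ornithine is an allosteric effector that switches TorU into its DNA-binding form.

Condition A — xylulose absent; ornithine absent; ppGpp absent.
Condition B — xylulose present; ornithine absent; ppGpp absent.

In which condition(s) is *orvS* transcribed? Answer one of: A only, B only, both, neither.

B only

Condition A:
Xylulose is absent, so HaxU is active.
With repressor HaxU bound, *gorZ* is not transcribed.
So GorZ is not produced.
With no repressor bound, *pexX* is transcribed.
So PexX is produced and active.
Ornithine is absent, so TorU is inactive.
Required activator TorU is absent, so *ulmB* is not transcribed.
So UlmB is not produced.
ppGpp is absent, so VelL is inactive.
With repressor PexX bound, *orvS* is not transcribed.
→ *orvS* is OFF in A.
Condition B:
Xylulose is present, so HaxU is inactive.
With no repressor bound, *gorZ* is transcribed.
So GorZ is produced and active.
With repressor GorZ bound, *pexX* is not transcribed.
So PexX is not produced.
Ornithine is absent, so TorU is inactive.
Required activator TorU is absent, so *ulmB* is not transcribed.
So UlmB is not produced.
ppGpp is absent, so VelL is inactive.
With no repressor bound, *orvS* is transcribed.
→ *orvS* is ON in B.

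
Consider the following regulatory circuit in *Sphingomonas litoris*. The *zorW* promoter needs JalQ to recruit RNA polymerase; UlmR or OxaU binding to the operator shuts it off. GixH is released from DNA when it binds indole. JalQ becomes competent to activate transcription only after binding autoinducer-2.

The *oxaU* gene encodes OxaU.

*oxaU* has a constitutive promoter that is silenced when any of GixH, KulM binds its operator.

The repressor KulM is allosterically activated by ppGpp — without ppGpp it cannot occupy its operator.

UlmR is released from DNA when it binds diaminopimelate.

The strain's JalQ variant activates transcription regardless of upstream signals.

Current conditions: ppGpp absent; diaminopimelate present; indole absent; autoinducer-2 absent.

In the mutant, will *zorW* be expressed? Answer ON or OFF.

JalQ is constitutively active in this strain.
Diaminopimelate is present, so UlmR is inactive.
Indole is absent, so GixH is active.
ppGpp is absent, so KulM is inactive.
With repressor GixH bound, *oxaU* is not transcribed.
So OxaU is not produced.
No repressor is bound and JalQ is active, so *zorW* is transcribed.

ON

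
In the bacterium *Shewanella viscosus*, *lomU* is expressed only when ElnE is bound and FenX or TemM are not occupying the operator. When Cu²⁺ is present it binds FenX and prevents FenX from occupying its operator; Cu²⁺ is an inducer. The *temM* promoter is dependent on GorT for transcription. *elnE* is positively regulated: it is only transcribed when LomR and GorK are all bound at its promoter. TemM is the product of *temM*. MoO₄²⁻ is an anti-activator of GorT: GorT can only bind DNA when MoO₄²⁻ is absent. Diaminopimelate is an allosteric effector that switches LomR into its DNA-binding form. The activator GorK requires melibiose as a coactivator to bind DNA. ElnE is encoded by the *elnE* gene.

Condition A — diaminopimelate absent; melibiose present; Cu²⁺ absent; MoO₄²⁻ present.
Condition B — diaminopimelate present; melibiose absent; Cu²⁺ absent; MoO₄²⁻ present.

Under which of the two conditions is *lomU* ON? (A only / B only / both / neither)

Condition A:
Diaminopimelate is absent, so LomR is inactive.
Melibiose is present, so GorK is active.
Required activator LomR is absent, so *elnE* is not transcribed.
So ElnE is not produced.
Cu²⁺ is absent, so FenX is active.
MoO₄²⁻ is present, so GorT is inactive.
Required activator GorT is absent, so *temM* is not transcribed.
So TemM is not produced.
With repressor FenX bound, *lomU* is not transcribed.
→ *lomU* is OFF in A.
Condition B:
Diaminopimelate is present, so LomR is active.
Melibiose is absent, so GorK is inactive.
Required activator GorK is absent, so *elnE* is not transcribed.
So ElnE is not produced.
Cu²⁺ is absent, so FenX is active.
MoO₄²⁻ is present, so GorT is inactive.
Required activator GorT is absent, so *temM* is not transcribed.
So TemM is not produced.
With repressor FenX bound, *lomU* is not transcribed.
→ *lomU* is OFF in B.

neither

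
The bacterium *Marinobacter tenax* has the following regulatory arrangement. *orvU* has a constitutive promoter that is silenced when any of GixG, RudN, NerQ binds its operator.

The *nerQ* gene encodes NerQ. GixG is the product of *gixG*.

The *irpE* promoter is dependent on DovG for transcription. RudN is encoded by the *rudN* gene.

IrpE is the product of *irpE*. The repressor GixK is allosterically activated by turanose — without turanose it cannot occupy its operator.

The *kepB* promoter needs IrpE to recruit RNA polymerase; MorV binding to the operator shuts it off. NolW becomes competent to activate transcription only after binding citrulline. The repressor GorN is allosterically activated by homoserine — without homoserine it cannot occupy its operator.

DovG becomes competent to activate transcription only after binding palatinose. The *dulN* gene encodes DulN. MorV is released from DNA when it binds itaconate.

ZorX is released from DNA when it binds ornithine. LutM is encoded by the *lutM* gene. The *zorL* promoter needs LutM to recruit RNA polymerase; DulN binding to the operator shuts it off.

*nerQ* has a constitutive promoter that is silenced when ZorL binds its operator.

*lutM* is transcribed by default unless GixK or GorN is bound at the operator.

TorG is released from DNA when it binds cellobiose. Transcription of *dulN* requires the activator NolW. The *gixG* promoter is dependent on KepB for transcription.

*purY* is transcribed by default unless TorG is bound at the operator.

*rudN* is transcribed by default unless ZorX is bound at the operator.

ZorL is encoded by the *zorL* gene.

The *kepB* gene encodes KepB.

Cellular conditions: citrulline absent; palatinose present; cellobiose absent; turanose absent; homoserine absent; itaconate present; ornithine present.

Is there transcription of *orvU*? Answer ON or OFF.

Palatinose is present, so DovG is active.
No repressor is bound and DovG is active, so *irpE* is transcribed.
So IrpE is produced and active.
Itaconate is present, so MorV is inactive.
No repressor is bound and IrpE is active, so *kepB* is transcribed.
So KepB is produced and active.
No repressor is bound and KepB is active, so *gixG* is transcribed.
So GixG is produced and active.
Ornithine is present, so ZorX is inactive.
With no repressor bound, *rudN* is transcribed.
So RudN is produced and active.
Citrulline is absent, so NolW is inactive.
Required activator NolW is absent, so *dulN* is not transcribed.
So DulN is not produced.
Turanose is absent, so GixK is inactive.
Homoserine is absent, so GorN is inactive.
With no repressor bound, *lutM* is transcribed.
So LutM is produced and active.
No repressor is bound and LutM is active, so *zorL* is transcribed.
So ZorL is produced and active.
With repressor ZorL bound, *nerQ* is not transcribed.
So NerQ is not produced.
With repressor GixG bound, *orvU* is not transcribed.

OFF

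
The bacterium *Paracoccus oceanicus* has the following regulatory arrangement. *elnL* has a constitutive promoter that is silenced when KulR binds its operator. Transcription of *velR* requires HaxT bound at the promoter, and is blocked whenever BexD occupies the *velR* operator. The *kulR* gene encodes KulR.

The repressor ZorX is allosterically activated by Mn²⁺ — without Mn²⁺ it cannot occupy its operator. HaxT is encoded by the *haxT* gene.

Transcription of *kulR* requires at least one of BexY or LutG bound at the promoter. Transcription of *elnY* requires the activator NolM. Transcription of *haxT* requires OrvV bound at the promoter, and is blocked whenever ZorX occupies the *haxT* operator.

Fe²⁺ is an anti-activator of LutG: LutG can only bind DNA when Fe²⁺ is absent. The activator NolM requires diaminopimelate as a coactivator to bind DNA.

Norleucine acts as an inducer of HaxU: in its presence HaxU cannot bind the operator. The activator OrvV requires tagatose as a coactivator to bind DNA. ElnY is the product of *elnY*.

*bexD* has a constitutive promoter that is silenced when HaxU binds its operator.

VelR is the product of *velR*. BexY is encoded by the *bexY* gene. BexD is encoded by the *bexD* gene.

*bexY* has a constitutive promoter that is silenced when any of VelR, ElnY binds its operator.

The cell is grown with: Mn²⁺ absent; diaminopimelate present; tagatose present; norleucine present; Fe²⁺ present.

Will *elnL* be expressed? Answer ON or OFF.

ON

Mn²⁺ is absent, so ZorX is inactive.
Tagatose is present, so OrvV is active.
No repressor is bound and OrvV is active, so *haxT* is transcribed.
So HaxT is produced and active.
Norleucine is present, so HaxU is inactive.
With no repressor bound, *bexD* is transcribed.
So BexD is produced and active.
With repressor BexD bound, *velR* is not transcribed.
So VelR is not produced.
Diaminopimelate is present, so NolM is active.
No repressor is bound and NolM is active, so *elnY* is transcribed.
So ElnY is produced and active.
With repressor ElnY bound, *bexY* is not transcribed.
So BexY is not produced.
Fe²⁺ is present, so LutG is inactive.
No activator is available at the *kulR* promoter, so *kulR* is not transcribed.
So KulR is not produced.
With no repressor bound, *elnL* is transcribed.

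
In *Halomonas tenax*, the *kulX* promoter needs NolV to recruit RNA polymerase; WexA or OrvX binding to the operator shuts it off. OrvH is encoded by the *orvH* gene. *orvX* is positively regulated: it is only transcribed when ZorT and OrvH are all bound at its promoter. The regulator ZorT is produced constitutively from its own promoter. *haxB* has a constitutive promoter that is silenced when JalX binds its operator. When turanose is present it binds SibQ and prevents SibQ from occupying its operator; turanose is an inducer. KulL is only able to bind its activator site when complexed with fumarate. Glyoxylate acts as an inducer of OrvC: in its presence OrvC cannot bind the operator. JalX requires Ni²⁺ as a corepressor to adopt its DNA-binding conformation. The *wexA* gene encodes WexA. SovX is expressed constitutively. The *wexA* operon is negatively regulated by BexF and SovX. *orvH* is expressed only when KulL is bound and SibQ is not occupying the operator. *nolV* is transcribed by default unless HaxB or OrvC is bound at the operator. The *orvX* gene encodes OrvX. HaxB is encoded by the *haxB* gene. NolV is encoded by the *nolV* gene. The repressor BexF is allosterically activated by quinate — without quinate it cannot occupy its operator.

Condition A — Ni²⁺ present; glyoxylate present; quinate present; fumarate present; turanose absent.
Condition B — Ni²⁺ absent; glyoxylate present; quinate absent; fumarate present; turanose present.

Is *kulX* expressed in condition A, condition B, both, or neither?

A only

Condition A:
Ni²⁺ is present, so JalX is active.
With repressor JalX bound, *haxB* is not transcribed.
So HaxB is not produced.
Glyoxylate is present, so OrvC is inactive.
With no repressor bound, *nolV* is transcribed.
So NolV is produced and active.
Quinate is present, so BexF is active.
SovX is produced constitutively and is active.
With repressor BexF bound, *wexA* is not transcribed.
So WexA is not produced.
ZorT is produced constitutively and is active.
Fumarate is present, so KulL is active.
Turanose is absent, so SibQ is active.
With repressor SibQ bound, *orvH* is not transcribed.
So OrvH is not produced.
Required activator OrvH is absent, so *orvX* is not transcribed.
So OrvX is not produced.
No repressor is bound and NolV is active, so *kulX* is transcribed.
→ *kulX* is ON in A.
Condition B:
Ni²⁺ is absent, so JalX is inactive.
With no repressor bound, *haxB* is transcribed.
So HaxB is produced and active.
Glyoxylate is present, so OrvC is inactive.
With repressor HaxB bound, *nolV* is not transcribed.
So NolV is not produced.
Quinate is absent, so BexF is inactive.
SovX is produced constitutively and is active.
With repressor SovX bound, *wexA* is not transcribed.
So WexA is not produced.
ZorT is produced constitutively and is active.
Fumarate is present, so KulL is active.
Turanose is present, so SibQ is inactive.
No repressor is bound and KulL is active, so *orvH* is transcribed.
So OrvH is produced and active.
No repressor is bound and ZorT and OrvH are active, so *orvX* is transcribed.
So OrvX is produced and active.
With repressor OrvX bound, *kulX* is not transcribed.
→ *kulX* is OFF in B.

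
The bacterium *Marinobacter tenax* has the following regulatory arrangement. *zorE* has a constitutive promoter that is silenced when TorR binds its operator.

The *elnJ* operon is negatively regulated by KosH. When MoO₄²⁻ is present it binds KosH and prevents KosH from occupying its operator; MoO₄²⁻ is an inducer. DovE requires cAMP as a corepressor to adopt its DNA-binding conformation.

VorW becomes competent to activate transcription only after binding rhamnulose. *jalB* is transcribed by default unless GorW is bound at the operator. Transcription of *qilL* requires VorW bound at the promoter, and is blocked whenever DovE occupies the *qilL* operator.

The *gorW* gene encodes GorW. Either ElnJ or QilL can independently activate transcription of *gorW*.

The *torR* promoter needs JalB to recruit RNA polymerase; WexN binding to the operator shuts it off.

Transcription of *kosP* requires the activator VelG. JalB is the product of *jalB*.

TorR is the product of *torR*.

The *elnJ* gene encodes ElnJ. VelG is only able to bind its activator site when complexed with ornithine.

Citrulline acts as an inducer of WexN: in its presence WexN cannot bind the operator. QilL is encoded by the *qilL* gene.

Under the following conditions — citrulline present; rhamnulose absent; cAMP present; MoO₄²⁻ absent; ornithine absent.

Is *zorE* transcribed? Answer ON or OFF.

OFF

MoO₄²⁻ is absent, so KosH is active.
With repressor KosH bound, *elnJ* is not transcribed.
So ElnJ is not produced.
cAMP is present, so DovE is active.
Rhamnulose is absent, so VorW is inactive.
With repressor DovE bound, *qilL* is not transcribed.
So QilL is not produced.
No activator is available at the *gorW* promoter, so *gorW* is not transcribed.
So GorW is not produced.
With no repressor bound, *jalB* is transcribed.
So JalB is produced and active.
Citrulline is present, so WexN is inactive.
No repressor is bound and JalB is active, so *torR* is transcribed.
So TorR is produced and active.
With repressor TorR bound, *zorE* is not transcribed.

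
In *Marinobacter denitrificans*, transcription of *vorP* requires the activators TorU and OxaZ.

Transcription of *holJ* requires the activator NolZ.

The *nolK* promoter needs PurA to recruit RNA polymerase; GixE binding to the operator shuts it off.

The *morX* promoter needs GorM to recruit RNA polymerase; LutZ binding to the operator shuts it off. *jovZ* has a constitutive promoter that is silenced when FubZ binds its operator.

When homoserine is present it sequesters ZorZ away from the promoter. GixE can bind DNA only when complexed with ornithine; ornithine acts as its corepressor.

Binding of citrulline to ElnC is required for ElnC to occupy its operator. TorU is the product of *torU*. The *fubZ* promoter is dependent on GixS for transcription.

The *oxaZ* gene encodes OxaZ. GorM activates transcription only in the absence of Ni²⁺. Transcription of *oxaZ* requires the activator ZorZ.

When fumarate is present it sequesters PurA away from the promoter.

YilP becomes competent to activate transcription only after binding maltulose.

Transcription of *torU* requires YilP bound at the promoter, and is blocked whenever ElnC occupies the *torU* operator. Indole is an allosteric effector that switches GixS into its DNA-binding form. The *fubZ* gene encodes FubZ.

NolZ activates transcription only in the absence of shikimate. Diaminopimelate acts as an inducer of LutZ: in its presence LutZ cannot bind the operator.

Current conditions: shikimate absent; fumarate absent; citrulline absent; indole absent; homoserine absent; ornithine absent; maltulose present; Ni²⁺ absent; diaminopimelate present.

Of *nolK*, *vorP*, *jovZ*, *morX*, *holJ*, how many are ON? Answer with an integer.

5

Ornithine is absent, so GixE is inactive.
Fumarate is absent, so PurA is active.
No repressor is bound and PurA is active, so *nolK* is transcribed.
→ *nolK* is ON.
Citrulline is absent, so ElnC is inactive.
Maltulose is present, so YilP is active.
No repressor is bound and YilP is active, so *torU* is transcribed.
So TorU is produced and active.
Homoserine is absent, so ZorZ is active.
No repressor is bound and ZorZ is active, so *oxaZ* is transcribed.
So OxaZ is produced and active.
No repressor is bound and TorU and OxaZ are active, so *vorP* is transcribed.
→ *vorP* is ON.
Indole is absent, so GixS is inactive.
Required activator GixS is absent, so *fubZ* is not transcribed.
So FubZ is not produced.
With no repressor bound, *jovZ* is transcribed.
→ *jovZ* is ON.
Ni²⁺ is absent, so GorM is active.
Diaminopimelate is present, so LutZ is inactive.
No repressor is bound and GorM is active, so *morX* is transcribed.
→ *morX* is ON.
Shikimate is absent, so NolZ is active.
No repressor is bound and NolZ is active, so *holJ* is transcribed.
→ *holJ* is ON.
5 of the 5 genes are transcribed.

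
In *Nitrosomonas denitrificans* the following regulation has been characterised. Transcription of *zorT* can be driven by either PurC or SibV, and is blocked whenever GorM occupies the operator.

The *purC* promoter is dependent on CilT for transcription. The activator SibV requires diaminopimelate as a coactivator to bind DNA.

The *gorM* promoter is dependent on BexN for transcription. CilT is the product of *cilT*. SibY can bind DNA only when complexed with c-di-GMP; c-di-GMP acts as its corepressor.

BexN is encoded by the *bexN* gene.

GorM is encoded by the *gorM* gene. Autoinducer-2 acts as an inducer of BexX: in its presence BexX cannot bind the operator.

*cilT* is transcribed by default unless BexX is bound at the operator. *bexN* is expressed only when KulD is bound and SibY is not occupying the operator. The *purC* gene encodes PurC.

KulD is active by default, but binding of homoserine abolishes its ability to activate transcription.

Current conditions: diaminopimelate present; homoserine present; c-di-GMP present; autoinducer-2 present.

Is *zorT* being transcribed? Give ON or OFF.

c-di-GMP is present, so SibY is active.
Homoserine is present, so KulD is inactive.
With repressor SibY bound, *bexN* is not transcribed.
So BexN is not produced.
Required activator BexN is absent, so *gorM* is not transcribed.
So GorM is not produced.
Autoinducer-2 is present, so BexX is inactive.
With no repressor bound, *cilT* is transcribed.
So CilT is produced and active.
No repressor is bound and CilT is active, so *purC* is transcribed.
So PurC is produced and active.
Diaminopimelate is present, so SibV is active.
Activator PurC is present, so *zorT* is transcribed.

ON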